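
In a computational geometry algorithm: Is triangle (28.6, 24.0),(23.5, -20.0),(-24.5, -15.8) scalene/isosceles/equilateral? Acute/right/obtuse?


Side lengths squared: AB^2=1962.01, BC^2=2321.64, CA^2=4403.65
Sorted: [1962.01, 2321.64, 4403.65]
By sides: Scalene, By angles: Obtuse

Scalene, Obtuse


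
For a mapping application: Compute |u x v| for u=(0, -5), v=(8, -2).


|u x v| = |0*(-2) - (-5)*8|
= |0 - (-40)| = 40

40


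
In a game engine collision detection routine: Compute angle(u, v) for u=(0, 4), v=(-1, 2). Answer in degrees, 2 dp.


u.v = 8, |u| = sqrt(16) = 4, |v| = sqrt(5) = 2.2361
cos(theta) = u.v/(|u||v|) = 8/sqrt(80) = 0.894427
theta = acos(0.894427) = 26.57 degrees

26.57 degrees


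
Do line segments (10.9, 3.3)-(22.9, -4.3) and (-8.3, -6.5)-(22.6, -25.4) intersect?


Cross products: d1=665.7, d2=657.66, d3=-263.52, d4=-255.48
d1*d2 < 0 and d3*d4 < 0? no

No, they don't intersect


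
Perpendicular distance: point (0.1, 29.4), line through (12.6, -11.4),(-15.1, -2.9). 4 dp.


|cross product| = 1023.91
|line direction| = sqrt(839.54) = 28.9748
Distance = 1023.91/sqrt(839.54) = 35.3379

35.3379


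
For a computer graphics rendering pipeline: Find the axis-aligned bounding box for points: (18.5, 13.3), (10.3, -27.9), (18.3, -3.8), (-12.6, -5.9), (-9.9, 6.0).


x range: [-12.6, 18.5]
y range: [-27.9, 13.3]
Bounding box: (-12.6,-27.9) to (18.5,13.3)

(-12.6,-27.9) to (18.5,13.3)


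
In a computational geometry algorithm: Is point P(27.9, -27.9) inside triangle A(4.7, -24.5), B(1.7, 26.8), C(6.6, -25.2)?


Cross products: AB x AP = -1179.96, BC x BP = 1094.37, CA x CP = -9.78
All same sign? no

No, outside


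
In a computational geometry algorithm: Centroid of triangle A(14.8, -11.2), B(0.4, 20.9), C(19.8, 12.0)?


Centroid = ((x_A+x_B+x_C)/3, (y_A+y_B+y_C)/3)
= ((14.8+0.4+19.8)/3, ((-11.2)+20.9+12)/3)
= (11.6667, 7.2333)

(11.6667, 7.2333)


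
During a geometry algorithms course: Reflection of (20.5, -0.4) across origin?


Reflection over origin: (x,y) -> (-x,-y)
(20.5, -0.4) -> (-20.5, 0.4)

(-20.5, 0.4)


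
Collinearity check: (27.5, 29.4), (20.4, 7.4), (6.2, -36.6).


Cross product: (20.4-27.5)*((-36.6)-29.4) - (7.4-29.4)*(6.2-27.5)
= 0

Yes, collinear


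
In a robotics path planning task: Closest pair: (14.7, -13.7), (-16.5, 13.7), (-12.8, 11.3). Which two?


d(P0,P1) = 41.5235, d(P0,P2) = 37.1652, d(P1,P2) = 4.4102
Closest: P1 and P2

Closest pair: (-16.5, 13.7) and (-12.8, 11.3), distance = 4.4102


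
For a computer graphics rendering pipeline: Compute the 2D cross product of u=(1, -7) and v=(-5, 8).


u x v = u_x*v_y - u_y*v_x = 1*8 - (-7)*(-5)
= 8 - 35 = -27

-27


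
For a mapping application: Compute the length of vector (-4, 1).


|u| = sqrt((-4)^2 + 1^2) = sqrt(17) = 4.1231

4.1231


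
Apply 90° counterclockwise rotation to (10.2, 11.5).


90° CCW: (x,y) -> (-y, x)
(10.2,11.5) -> (-11.5, 10.2)

(-11.5, 10.2)


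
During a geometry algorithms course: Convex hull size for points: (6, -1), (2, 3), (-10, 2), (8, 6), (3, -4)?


Convex hull vertices (CCW): (-10, 2), (3, -4), (6, -1), (8, 6)
Count = 4

4


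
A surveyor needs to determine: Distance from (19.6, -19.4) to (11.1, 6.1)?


dx=-8.5, dy=25.5
d^2 = (-8.5)^2 + 25.5^2 = 722.5
d = sqrt(722.5) = 26.8794

26.8794


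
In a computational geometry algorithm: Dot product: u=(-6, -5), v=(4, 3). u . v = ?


u . v = u_x*v_x + u_y*v_y = (-6)*4 + (-5)*3
= (-24) + (-15) = -39

-39


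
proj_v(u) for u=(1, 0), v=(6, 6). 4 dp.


u.v = 6, |v| = sqrt(72) = 8.4853
Scalar projection = u.v / |v| = 6 / sqrt(72) = 0.7071

0.7071


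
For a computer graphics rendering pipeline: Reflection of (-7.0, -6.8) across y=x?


Reflection over y=x: (x,y) -> (y,x)
(-7, -6.8) -> (-6.8, -7)

(-6.8, -7)


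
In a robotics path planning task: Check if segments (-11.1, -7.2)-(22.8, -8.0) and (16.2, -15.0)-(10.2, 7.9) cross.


Cross products: d1=578.37, d2=-193.14, d3=-242.58, d4=528.93
d1*d2 < 0 and d3*d4 < 0? yes

Yes, they intersect


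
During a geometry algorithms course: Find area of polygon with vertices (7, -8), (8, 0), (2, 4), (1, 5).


Shoelace sum: (7*0 - 8*(-8)) + (8*4 - 2*0) + (2*5 - 1*4) + (1*(-8) - 7*5)
= 59
Area = |59|/2 = 29.5

29.5


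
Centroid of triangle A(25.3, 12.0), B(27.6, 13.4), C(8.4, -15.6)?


Centroid = ((x_A+x_B+x_C)/3, (y_A+y_B+y_C)/3)
= ((25.3+27.6+8.4)/3, (12+13.4+(-15.6))/3)
= (20.4333, 3.2667)

(20.4333, 3.2667)


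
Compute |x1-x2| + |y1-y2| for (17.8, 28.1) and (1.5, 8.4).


|17.8-1.5| + |28.1-8.4| = 16.3 + 19.7 = 36

36


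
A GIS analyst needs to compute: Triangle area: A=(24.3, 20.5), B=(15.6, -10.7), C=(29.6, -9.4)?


Area = |x_A(y_B-y_C) + x_B(y_C-y_A) + x_C(y_A-y_B)|/2
= |(-31.59) + (-466.44) + 923.52|/2
= 425.49/2 = 212.745

212.745


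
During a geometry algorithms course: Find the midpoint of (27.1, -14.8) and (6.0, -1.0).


M = ((27.1+6)/2, ((-14.8)+(-1))/2)
= (16.55, -7.9)

(16.55, -7.9)


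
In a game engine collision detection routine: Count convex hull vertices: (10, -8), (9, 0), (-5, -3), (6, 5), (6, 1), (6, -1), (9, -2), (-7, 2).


Convex hull vertices (CCW): (-7, 2), (-5, -3), (10, -8), (9, 0), (6, 5)
Count = 5

5


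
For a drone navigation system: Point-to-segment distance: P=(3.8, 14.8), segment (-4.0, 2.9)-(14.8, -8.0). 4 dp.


Project P onto AB: t = 0.0358 (clamped to [0,1])
Closest point on segment: (-3.326, 2.5092)
Distance: 14.2071

14.2071


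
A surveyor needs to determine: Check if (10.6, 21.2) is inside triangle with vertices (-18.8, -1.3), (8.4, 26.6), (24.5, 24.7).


Cross products: AB x AP = -208.26, BC x BP = -82.76, CA x CP = -209.85
All same sign? yes

Yes, inside


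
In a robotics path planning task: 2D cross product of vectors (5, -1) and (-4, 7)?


u x v = u_x*v_y - u_y*v_x = 5*7 - (-1)*(-4)
= 35 - 4 = 31

31


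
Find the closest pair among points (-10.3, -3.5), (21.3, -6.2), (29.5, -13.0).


d(P0,P1) = 31.7151, d(P0,P2) = 40.9181, d(P1,P2) = 10.6527
Closest: P1 and P2

Closest pair: (21.3, -6.2) and (29.5, -13.0), distance = 10.6527


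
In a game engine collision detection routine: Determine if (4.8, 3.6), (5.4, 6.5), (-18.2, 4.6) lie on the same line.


Cross product: (5.4-4.8)*(4.6-3.6) - (6.5-3.6)*((-18.2)-4.8)
= 67.3

No, not collinear


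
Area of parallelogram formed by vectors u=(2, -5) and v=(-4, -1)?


|u x v| = |2*(-1) - (-5)*(-4)|
= |(-2) - 20| = 22

22


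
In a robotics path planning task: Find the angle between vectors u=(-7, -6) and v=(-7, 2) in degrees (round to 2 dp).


u.v = 37, |u| = sqrt(85) = 9.2195, |v| = sqrt(53) = 7.2801
cos(theta) = u.v/(|u||v|) = 37/sqrt(4505) = 0.551257
theta = acos(0.551257) = 56.55 degrees

56.55 degrees


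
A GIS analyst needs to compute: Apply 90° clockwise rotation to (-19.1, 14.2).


90° CW: (x,y) -> (y, -x)
(-19.1,14.2) -> (14.2, 19.1)

(14.2, 19.1)


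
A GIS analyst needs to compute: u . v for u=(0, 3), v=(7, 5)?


u . v = u_x*v_x + u_y*v_y = 0*7 + 3*5
= 0 + 15 = 15

15


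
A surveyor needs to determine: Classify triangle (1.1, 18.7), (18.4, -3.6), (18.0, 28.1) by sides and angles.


Side lengths squared: AB^2=796.58, BC^2=1005.05, CA^2=373.97
Sorted: [373.97, 796.58, 1005.05]
By sides: Scalene, By angles: Acute

Scalene, Acute


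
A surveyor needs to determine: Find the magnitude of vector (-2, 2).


|u| = sqrt((-2)^2 + 2^2) = sqrt(8) = 2.8284

2.8284


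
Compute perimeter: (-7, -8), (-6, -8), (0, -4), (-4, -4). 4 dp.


Sides: (-7, -8)->(-6, -8): sqrt(1) = 1, (-6, -8)->(0, -4): sqrt(52) = 7.211103, (0, -4)->(-4, -4): sqrt(16) = 4, (-4, -4)->(-7, -8): sqrt(25) = 5
Sum = 17.211103
Perimeter = 17.2111

17.2111


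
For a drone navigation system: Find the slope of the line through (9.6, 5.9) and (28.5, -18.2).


slope = (y2-y1)/(x2-x1) = ((-18.2)-5.9)/(28.5-9.6) = (-24.1)/18.9 = -1.2751

-1.2751


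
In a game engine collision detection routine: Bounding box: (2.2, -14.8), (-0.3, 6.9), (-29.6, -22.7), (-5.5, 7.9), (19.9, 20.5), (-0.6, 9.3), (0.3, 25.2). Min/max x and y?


x range: [-29.6, 19.9]
y range: [-22.7, 25.2]
Bounding box: (-29.6,-22.7) to (19.9,25.2)

(-29.6,-22.7) to (19.9,25.2)


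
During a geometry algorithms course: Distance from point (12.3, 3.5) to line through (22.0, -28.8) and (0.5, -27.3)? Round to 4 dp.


|cross product| = 679.9
|line direction| = sqrt(464.5) = 21.5523
Distance = 679.9/sqrt(464.5) = 31.5466

31.5466


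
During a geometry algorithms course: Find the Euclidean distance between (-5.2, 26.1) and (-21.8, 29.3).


dx=-16.6, dy=3.2
d^2 = (-16.6)^2 + 3.2^2 = 285.8
d = sqrt(285.8) = 16.9056

16.9056


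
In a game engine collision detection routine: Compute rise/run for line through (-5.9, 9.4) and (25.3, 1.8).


slope = (y2-y1)/(x2-x1) = (1.8-9.4)/(25.3-(-5.9)) = (-7.6)/31.2 = -0.2436

-0.2436


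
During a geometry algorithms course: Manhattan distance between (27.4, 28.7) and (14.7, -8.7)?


|27.4-14.7| + |28.7-(-8.7)| = 12.7 + 37.4 = 50.1

50.1


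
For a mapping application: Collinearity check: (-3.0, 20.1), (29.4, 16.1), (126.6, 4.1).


Cross product: (29.4-(-3))*(4.1-20.1) - (16.1-20.1)*(126.6-(-3))
= 0

Yes, collinear


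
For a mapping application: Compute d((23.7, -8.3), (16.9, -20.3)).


dx=-6.8, dy=-12
d^2 = (-6.8)^2 + (-12)^2 = 190.24
d = sqrt(190.24) = 13.7928

13.7928


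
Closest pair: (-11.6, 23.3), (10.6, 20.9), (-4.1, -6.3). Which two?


d(P0,P1) = 22.3294, d(P0,P2) = 30.5354, d(P1,P2) = 30.9181
Closest: P0 and P1

Closest pair: (-11.6, 23.3) and (10.6, 20.9), distance = 22.3294


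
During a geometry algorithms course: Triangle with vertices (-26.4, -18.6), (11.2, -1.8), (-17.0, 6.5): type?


Side lengths squared: AB^2=1696, BC^2=864.13, CA^2=718.37
Sorted: [718.37, 864.13, 1696]
By sides: Scalene, By angles: Obtuse

Scalene, Obtuse


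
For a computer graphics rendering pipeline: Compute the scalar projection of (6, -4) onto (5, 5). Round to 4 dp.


u.v = 10, |v| = sqrt(50) = 7.0711
Scalar projection = u.v / |v| = 10 / sqrt(50) = 1.4142

1.4142


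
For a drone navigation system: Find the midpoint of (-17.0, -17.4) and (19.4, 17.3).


M = (((-17)+19.4)/2, ((-17.4)+17.3)/2)
= (1.2, -0.05)

(1.2, -0.05)


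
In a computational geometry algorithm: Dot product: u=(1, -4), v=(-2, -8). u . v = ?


u . v = u_x*v_x + u_y*v_y = 1*(-2) + (-4)*(-8)
= (-2) + 32 = 30

30


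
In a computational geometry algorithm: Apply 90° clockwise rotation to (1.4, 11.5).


90° CW: (x,y) -> (y, -x)
(1.4,11.5) -> (11.5, -1.4)

(11.5, -1.4)


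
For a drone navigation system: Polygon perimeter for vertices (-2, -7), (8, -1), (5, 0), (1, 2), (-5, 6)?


Sides: (-2, -7)->(8, -1): sqrt(136) = 11.661904, (8, -1)->(5, 0): sqrt(10) = 3.162278, (5, 0)->(1, 2): sqrt(20) = 4.472136, (1, 2)->(-5, 6): sqrt(52) = 7.211103, (-5, 6)->(-2, -7): sqrt(178) = 13.341664
Sum = 39.849085
Perimeter = 39.8491

39.8491


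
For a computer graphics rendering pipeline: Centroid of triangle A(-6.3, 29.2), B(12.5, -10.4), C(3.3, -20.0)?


Centroid = ((x_A+x_B+x_C)/3, (y_A+y_B+y_C)/3)
= (((-6.3)+12.5+3.3)/3, (29.2+(-10.4)+(-20))/3)
= (3.1667, -0.4)

(3.1667, -0.4)


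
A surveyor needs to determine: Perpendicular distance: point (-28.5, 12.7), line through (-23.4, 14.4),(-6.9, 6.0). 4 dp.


|cross product| = 70.89
|line direction| = sqrt(342.81) = 18.5151
Distance = 70.89/sqrt(342.81) = 3.8288

3.8288


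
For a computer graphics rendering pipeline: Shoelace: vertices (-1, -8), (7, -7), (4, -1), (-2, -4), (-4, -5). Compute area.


Shoelace sum: ((-1)*(-7) - 7*(-8)) + (7*(-1) - 4*(-7)) + (4*(-4) - (-2)*(-1)) + ((-2)*(-5) - (-4)*(-4)) + ((-4)*(-8) - (-1)*(-5))
= 87
Area = |87|/2 = 43.5

43.5


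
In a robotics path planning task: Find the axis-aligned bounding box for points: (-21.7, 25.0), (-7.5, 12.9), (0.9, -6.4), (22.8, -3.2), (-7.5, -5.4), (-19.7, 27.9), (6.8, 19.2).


x range: [-21.7, 22.8]
y range: [-6.4, 27.9]
Bounding box: (-21.7,-6.4) to (22.8,27.9)

(-21.7,-6.4) to (22.8,27.9)


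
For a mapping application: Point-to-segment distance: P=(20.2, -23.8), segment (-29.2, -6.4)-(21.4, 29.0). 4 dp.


Project P onto AB: t = 0.4939 (clamped to [0,1])
Closest point on segment: (-4.2062, 11.0858)
Distance: 42.5756

42.5756


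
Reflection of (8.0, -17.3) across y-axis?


Reflection over y-axis: (x,y) -> (-x,y)
(8, -17.3) -> (-8, -17.3)

(-8, -17.3)


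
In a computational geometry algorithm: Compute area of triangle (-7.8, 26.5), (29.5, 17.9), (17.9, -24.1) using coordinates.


Area = |x_A(y_B-y_C) + x_B(y_C-y_A) + x_C(y_A-y_B)|/2
= |(-327.6) + (-1492.7) + 153.94|/2
= 1666.36/2 = 833.18

833.18


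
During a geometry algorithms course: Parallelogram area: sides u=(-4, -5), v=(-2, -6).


|u x v| = |(-4)*(-6) - (-5)*(-2)|
= |24 - 10| = 14

14


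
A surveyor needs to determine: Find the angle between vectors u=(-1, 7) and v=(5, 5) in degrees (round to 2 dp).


u.v = 30, |u| = sqrt(50) = 7.0711, |v| = sqrt(50) = 7.0711
cos(theta) = u.v/(|u||v|) = 30/sqrt(2500) = 0.6
theta = acos(0.6) = 53.13 degrees

53.13 degrees


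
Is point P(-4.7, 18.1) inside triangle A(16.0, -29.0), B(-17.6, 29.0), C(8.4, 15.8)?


Cross products: AB x AP = -381.96, BC x BP = -113.12, CA x CP = -569.4
All same sign? yes

Yes, inside


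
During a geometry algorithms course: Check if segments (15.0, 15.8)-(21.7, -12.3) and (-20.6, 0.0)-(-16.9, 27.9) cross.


Cross products: d1=-934.78, d2=-1225.68, d3=-1106.22, d4=-815.32
d1*d2 < 0 and d3*d4 < 0? no

No, they don't intersect


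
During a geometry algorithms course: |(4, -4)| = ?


|u| = sqrt(4^2 + (-4)^2) = sqrt(32) = 5.6569

5.6569


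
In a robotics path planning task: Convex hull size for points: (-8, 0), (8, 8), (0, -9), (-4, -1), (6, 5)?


Convex hull vertices (CCW): (-8, 0), (0, -9), (8, 8)
Count = 3

3


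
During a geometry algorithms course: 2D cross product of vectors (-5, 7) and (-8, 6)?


u x v = u_x*v_y - u_y*v_x = (-5)*6 - 7*(-8)
= (-30) - (-56) = 26

26


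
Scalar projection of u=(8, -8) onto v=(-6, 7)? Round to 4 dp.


u.v = -104, |v| = sqrt(85) = 9.2195
Scalar projection = u.v / |v| = -104 / sqrt(85) = -11.2804

-11.2804


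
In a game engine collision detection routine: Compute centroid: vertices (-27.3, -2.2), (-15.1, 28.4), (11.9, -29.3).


Centroid = ((x_A+x_B+x_C)/3, (y_A+y_B+y_C)/3)
= (((-27.3)+(-15.1)+11.9)/3, ((-2.2)+28.4+(-29.3))/3)
= (-10.1667, -1.0333)

(-10.1667, -1.0333)


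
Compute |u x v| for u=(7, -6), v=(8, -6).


|u x v| = |7*(-6) - (-6)*8|
= |(-42) - (-48)| = 6

6


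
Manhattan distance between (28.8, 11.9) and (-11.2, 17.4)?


|28.8-(-11.2)| + |11.9-17.4| = 40 + 5.5 = 45.5

45.5


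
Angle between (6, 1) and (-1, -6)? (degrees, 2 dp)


u.v = -12, |u| = sqrt(37) = 6.0828, |v| = sqrt(37) = 6.0828
cos(theta) = u.v/(|u||v|) = -12/sqrt(1369) = -0.324324
theta = acos(-0.324324) = 108.92 degrees

108.92 degrees


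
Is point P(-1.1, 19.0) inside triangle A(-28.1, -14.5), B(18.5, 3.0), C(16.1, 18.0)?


Cross products: AB x AP = 1088.6, BC x BP = 255.6, CA x CP = -603.2
All same sign? no

No, outside


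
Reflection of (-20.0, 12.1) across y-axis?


Reflection over y-axis: (x,y) -> (-x,y)
(-20, 12.1) -> (20, 12.1)

(20, 12.1)


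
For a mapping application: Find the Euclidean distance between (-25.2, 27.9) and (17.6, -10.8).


dx=42.8, dy=-38.7
d^2 = 42.8^2 + (-38.7)^2 = 3329.53
d = sqrt(3329.53) = 57.7021

57.7021


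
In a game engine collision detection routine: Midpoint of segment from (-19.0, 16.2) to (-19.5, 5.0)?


M = (((-19)+(-19.5))/2, (16.2+5)/2)
= (-19.25, 10.6)

(-19.25, 10.6)


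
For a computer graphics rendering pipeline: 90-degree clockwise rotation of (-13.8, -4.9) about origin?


90° CW: (x,y) -> (y, -x)
(-13.8,-4.9) -> (-4.9, 13.8)

(-4.9, 13.8)


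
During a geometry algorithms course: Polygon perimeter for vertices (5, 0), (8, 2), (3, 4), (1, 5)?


Sides: (5, 0)->(8, 2): sqrt(13) = 3.605551, (8, 2)->(3, 4): sqrt(29) = 5.385165, (3, 4)->(1, 5): sqrt(5) = 2.236068, (1, 5)->(5, 0): sqrt(41) = 6.403124
Sum = 17.629908
Perimeter = 17.6299

17.6299


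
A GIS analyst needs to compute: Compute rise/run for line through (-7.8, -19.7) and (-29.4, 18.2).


slope = (y2-y1)/(x2-x1) = (18.2-(-19.7))/((-29.4)-(-7.8)) = 37.9/(-21.6) = -1.7546

-1.7546


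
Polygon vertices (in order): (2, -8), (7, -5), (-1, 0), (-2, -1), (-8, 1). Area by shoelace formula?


Shoelace sum: (2*(-5) - 7*(-8)) + (7*0 - (-1)*(-5)) + ((-1)*(-1) - (-2)*0) + ((-2)*1 - (-8)*(-1)) + ((-8)*(-8) - 2*1)
= 94
Area = |94|/2 = 47

47


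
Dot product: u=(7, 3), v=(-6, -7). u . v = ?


u . v = u_x*v_x + u_y*v_y = 7*(-6) + 3*(-7)
= (-42) + (-21) = -63

-63


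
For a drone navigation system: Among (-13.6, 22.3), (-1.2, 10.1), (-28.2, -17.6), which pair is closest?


d(P0,P1) = 17.3954, d(P0,P2) = 42.4873, d(P1,P2) = 38.6819
Closest: P0 and P1

Closest pair: (-13.6, 22.3) and (-1.2, 10.1), distance = 17.3954


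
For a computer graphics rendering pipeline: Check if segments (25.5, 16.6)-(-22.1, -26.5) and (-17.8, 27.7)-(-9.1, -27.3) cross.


Cross products: d1=2284.93, d2=-708.04, d3=-2394.59, d4=598.38
d1*d2 < 0 and d3*d4 < 0? yes

Yes, they intersect


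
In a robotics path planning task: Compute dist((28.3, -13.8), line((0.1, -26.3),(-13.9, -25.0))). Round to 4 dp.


|cross product| = 211.66
|line direction| = sqrt(197.69) = 14.0602
Distance = 211.66/sqrt(197.69) = 15.0538

15.0538


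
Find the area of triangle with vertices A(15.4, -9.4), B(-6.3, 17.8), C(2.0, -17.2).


Area = |x_A(y_B-y_C) + x_B(y_C-y_A) + x_C(y_A-y_B)|/2
= |539 + 49.14 + (-54.4)|/2
= 533.74/2 = 266.87

266.87


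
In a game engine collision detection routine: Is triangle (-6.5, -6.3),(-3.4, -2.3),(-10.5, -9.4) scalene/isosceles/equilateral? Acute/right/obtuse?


Side lengths squared: AB^2=25.61, BC^2=100.82, CA^2=25.61
Sorted: [25.61, 25.61, 100.82]
By sides: Isosceles, By angles: Obtuse

Isosceles, Obtuse


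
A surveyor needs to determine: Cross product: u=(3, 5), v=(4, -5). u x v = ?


u x v = u_x*v_y - u_y*v_x = 3*(-5) - 5*4
= (-15) - 20 = -35

-35


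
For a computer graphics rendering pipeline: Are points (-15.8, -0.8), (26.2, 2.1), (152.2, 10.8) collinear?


Cross product: (26.2-(-15.8))*(10.8-(-0.8)) - (2.1-(-0.8))*(152.2-(-15.8))
= 0

Yes, collinear


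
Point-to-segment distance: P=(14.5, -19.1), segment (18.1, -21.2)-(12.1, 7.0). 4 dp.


Project P onto AB: t = 0.0972 (clamped to [0,1])
Closest point on segment: (17.5166, -18.4582)
Distance: 3.0842

3.0842


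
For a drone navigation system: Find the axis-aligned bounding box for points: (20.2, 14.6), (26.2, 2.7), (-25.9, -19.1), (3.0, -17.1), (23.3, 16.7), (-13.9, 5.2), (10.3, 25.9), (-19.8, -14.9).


x range: [-25.9, 26.2]
y range: [-19.1, 25.9]
Bounding box: (-25.9,-19.1) to (26.2,25.9)

(-25.9,-19.1) to (26.2,25.9)


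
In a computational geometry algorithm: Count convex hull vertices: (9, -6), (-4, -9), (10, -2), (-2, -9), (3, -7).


Convex hull vertices (CCW): (-4, -9), (-2, -9), (9, -6), (10, -2)
Count = 4

4


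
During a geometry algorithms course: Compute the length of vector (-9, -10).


|u| = sqrt((-9)^2 + (-10)^2) = sqrt(181) = 13.4536

13.4536


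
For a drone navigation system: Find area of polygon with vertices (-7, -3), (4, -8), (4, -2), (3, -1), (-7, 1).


Shoelace sum: ((-7)*(-8) - 4*(-3)) + (4*(-2) - 4*(-8)) + (4*(-1) - 3*(-2)) + (3*1 - (-7)*(-1)) + ((-7)*(-3) - (-7)*1)
= 118
Area = |118|/2 = 59

59


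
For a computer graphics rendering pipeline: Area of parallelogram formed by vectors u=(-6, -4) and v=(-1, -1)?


|u x v| = |(-6)*(-1) - (-4)*(-1)|
= |6 - 4| = 2

2


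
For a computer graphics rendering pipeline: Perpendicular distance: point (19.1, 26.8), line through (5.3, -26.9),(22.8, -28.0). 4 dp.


|cross product| = 954.93
|line direction| = sqrt(307.46) = 17.5345
Distance = 954.93/sqrt(307.46) = 54.4599

54.4599


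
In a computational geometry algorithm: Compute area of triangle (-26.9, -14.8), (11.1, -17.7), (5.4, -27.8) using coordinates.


Area = |x_A(y_B-y_C) + x_B(y_C-y_A) + x_C(y_A-y_B)|/2
= |(-271.69) + (-144.3) + 15.66|/2
= 400.33/2 = 200.165

200.165


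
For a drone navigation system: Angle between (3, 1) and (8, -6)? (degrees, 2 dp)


u.v = 18, |u| = sqrt(10) = 3.1623, |v| = sqrt(100) = 10
cos(theta) = u.v/(|u||v|) = 18/sqrt(1000) = 0.56921
theta = acos(0.56921) = 55.3 degrees

55.3 degrees


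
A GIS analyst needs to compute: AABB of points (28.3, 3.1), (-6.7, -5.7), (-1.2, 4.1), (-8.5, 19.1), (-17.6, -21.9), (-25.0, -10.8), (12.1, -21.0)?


x range: [-25, 28.3]
y range: [-21.9, 19.1]
Bounding box: (-25,-21.9) to (28.3,19.1)

(-25,-21.9) to (28.3,19.1)


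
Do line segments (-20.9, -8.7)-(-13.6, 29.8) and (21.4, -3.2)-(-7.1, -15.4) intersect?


Cross products: d1=-359.31, d2=-1367.5, d3=-1588.4, d4=-580.21
d1*d2 < 0 and d3*d4 < 0? no

No, they don't intersect


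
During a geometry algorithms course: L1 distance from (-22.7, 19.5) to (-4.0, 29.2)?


|(-22.7)-(-4)| + |19.5-29.2| = 18.7 + 9.7 = 28.4

28.4


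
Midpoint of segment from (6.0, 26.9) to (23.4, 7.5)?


M = ((6+23.4)/2, (26.9+7.5)/2)
= (14.7, 17.2)

(14.7, 17.2)


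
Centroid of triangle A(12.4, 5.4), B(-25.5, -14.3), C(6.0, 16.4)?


Centroid = ((x_A+x_B+x_C)/3, (y_A+y_B+y_C)/3)
= ((12.4+(-25.5)+6)/3, (5.4+(-14.3)+16.4)/3)
= (-2.3667, 2.5)

(-2.3667, 2.5)


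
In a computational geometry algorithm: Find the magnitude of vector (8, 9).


|u| = sqrt(8^2 + 9^2) = sqrt(145) = 12.0416

12.0416


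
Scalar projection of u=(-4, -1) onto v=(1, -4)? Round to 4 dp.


u.v = 0, |v| = sqrt(17) = 4.1231
Scalar projection = u.v / |v| = 0 / sqrt(17) = 0

0


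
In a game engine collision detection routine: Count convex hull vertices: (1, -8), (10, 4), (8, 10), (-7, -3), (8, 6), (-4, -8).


Convex hull vertices (CCW): (-7, -3), (-4, -8), (1, -8), (10, 4), (8, 10)
Count = 5

5


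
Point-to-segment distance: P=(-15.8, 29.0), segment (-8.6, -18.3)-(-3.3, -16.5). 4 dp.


Project P onto AB: t = 1 (clamped to [0,1])
Closest point on segment: (-3.3, -16.5)
Distance: 47.1858

47.1858


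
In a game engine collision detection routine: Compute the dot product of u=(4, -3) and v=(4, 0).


u . v = u_x*v_x + u_y*v_y = 4*4 + (-3)*0
= 16 + 0 = 16

16


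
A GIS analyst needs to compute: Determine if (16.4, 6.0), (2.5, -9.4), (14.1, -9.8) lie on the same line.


Cross product: (2.5-16.4)*((-9.8)-6) - ((-9.4)-6)*(14.1-16.4)
= 184.2

No, not collinear


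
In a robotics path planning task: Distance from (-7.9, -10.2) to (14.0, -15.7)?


dx=21.9, dy=-5.5
d^2 = 21.9^2 + (-5.5)^2 = 509.86
d = sqrt(509.86) = 22.5801

22.5801


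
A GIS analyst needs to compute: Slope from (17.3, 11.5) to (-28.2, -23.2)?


slope = (y2-y1)/(x2-x1) = ((-23.2)-11.5)/((-28.2)-17.3) = (-34.7)/(-45.5) = 0.7626

0.7626


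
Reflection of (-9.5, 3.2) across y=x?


Reflection over y=x: (x,y) -> (y,x)
(-9.5, 3.2) -> (3.2, -9.5)

(3.2, -9.5)


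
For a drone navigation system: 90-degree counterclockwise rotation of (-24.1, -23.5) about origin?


90° CCW: (x,y) -> (-y, x)
(-24.1,-23.5) -> (23.5, -24.1)

(23.5, -24.1)


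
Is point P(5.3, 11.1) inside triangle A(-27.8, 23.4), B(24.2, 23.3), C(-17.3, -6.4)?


Cross products: AB x AP = -636.29, BC x BP = -55.03, CA x CP = -857.23
All same sign? yes

Yes, inside


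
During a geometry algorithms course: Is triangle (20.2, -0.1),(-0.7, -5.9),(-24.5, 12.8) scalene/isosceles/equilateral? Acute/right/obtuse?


Side lengths squared: AB^2=470.45, BC^2=916.13, CA^2=2164.5
Sorted: [470.45, 916.13, 2164.5]
By sides: Scalene, By angles: Obtuse

Scalene, Obtuse


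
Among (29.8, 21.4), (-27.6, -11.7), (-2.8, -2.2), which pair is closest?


d(P0,P1) = 66.2599, d(P0,P2) = 40.2457, d(P1,P2) = 26.5573
Closest: P1 and P2

Closest pair: (-27.6, -11.7) and (-2.8, -2.2), distance = 26.5573


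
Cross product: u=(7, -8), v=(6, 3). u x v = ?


u x v = u_x*v_y - u_y*v_x = 7*3 - (-8)*6
= 21 - (-48) = 69

69


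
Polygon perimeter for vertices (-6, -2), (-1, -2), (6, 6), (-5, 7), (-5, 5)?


Sides: (-6, -2)->(-1, -2): sqrt(25) = 5, (-1, -2)->(6, 6): sqrt(113) = 10.630146, (6, 6)->(-5, 7): sqrt(122) = 11.045361, (-5, 7)->(-5, 5): sqrt(4) = 2, (-5, 5)->(-6, -2): sqrt(50) = 7.071068
Sum = 35.746575
Perimeter = 35.7466

35.7466


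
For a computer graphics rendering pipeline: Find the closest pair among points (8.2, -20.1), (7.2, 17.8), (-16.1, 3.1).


d(P0,P1) = 37.9132, d(P0,P2) = 33.5966, d(P1,P2) = 27.5496
Closest: P1 and P2

Closest pair: (7.2, 17.8) and (-16.1, 3.1), distance = 27.5496


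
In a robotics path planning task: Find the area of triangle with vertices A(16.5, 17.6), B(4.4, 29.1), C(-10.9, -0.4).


Area = |x_A(y_B-y_C) + x_B(y_C-y_A) + x_C(y_A-y_B)|/2
= |486.75 + (-79.2) + 125.35|/2
= 532.9/2 = 266.45

266.45


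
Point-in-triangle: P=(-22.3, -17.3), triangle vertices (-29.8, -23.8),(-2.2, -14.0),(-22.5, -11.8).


Cross products: AB x AP = 105.9, BC x BP = 111.21, CA x CP = 42.55
All same sign? yes

Yes, inside


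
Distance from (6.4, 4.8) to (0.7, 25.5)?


dx=-5.7, dy=20.7
d^2 = (-5.7)^2 + 20.7^2 = 460.98
d = sqrt(460.98) = 21.4704

21.4704


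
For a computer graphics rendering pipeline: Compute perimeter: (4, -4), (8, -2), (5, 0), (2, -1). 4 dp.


Sides: (4, -4)->(8, -2): sqrt(20) = 4.472136, (8, -2)->(5, 0): sqrt(13) = 3.605551, (5, 0)->(2, -1): sqrt(10) = 3.162278, (2, -1)->(4, -4): sqrt(13) = 3.605551
Sum = 14.845516
Perimeter = 14.8455

14.8455


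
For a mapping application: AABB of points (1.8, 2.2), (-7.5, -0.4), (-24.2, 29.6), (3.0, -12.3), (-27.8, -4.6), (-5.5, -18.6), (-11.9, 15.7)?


x range: [-27.8, 3]
y range: [-18.6, 29.6]
Bounding box: (-27.8,-18.6) to (3,29.6)

(-27.8,-18.6) to (3,29.6)


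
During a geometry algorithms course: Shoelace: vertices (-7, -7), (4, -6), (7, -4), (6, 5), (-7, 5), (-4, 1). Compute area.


Shoelace sum: ((-7)*(-6) - 4*(-7)) + (4*(-4) - 7*(-6)) + (7*5 - 6*(-4)) + (6*5 - (-7)*5) + ((-7)*1 - (-4)*5) + ((-4)*(-7) - (-7)*1)
= 268
Area = |268|/2 = 134

134


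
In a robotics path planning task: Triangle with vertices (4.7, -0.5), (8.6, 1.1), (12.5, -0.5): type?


Side lengths squared: AB^2=17.77, BC^2=17.77, CA^2=60.84
Sorted: [17.77, 17.77, 60.84]
By sides: Isosceles, By angles: Obtuse

Isosceles, Obtuse


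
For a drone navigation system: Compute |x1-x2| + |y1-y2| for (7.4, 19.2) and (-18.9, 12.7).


|7.4-(-18.9)| + |19.2-12.7| = 26.3 + 6.5 = 32.8

32.8


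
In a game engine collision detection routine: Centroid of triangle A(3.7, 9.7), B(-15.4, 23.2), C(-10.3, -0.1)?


Centroid = ((x_A+x_B+x_C)/3, (y_A+y_B+y_C)/3)
= ((3.7+(-15.4)+(-10.3))/3, (9.7+23.2+(-0.1))/3)
= (-7.3333, 10.9333)

(-7.3333, 10.9333)


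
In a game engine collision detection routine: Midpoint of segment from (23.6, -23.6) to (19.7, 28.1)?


M = ((23.6+19.7)/2, ((-23.6)+28.1)/2)
= (21.65, 2.25)

(21.65, 2.25)


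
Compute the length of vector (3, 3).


|u| = sqrt(3^2 + 3^2) = sqrt(18) = 4.2426

4.2426


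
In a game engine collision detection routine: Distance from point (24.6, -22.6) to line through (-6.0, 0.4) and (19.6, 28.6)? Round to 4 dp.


|cross product| = 1451.72
|line direction| = sqrt(1450.6) = 38.0867
Distance = 1451.72/sqrt(1450.6) = 38.1161

38.1161


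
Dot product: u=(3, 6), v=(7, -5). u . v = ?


u . v = u_x*v_x + u_y*v_y = 3*7 + 6*(-5)
= 21 + (-30) = -9

-9


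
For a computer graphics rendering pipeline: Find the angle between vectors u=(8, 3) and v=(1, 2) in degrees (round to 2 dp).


u.v = 14, |u| = sqrt(73) = 8.544, |v| = sqrt(5) = 2.2361
cos(theta) = u.v/(|u||v|) = 14/sqrt(365) = 0.732793
theta = acos(0.732793) = 42.88 degrees

42.88 degrees


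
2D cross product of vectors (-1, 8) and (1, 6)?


u x v = u_x*v_y - u_y*v_x = (-1)*6 - 8*1
= (-6) - 8 = -14

-14


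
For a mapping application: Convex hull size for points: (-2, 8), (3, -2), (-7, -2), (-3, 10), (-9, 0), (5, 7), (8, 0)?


Convex hull vertices (CCW): (-9, 0), (-7, -2), (3, -2), (8, 0), (5, 7), (-3, 10)
Count = 6

6


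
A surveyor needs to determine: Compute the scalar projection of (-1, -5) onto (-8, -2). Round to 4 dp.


u.v = 18, |v| = sqrt(68) = 8.2462
Scalar projection = u.v / |v| = 18 / sqrt(68) = 2.1828

2.1828


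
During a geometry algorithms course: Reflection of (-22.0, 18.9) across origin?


Reflection over origin: (x,y) -> (-x,-y)
(-22, 18.9) -> (22, -18.9)

(22, -18.9)


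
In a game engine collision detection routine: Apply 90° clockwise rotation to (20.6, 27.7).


90° CW: (x,y) -> (y, -x)
(20.6,27.7) -> (27.7, -20.6)

(27.7, -20.6)


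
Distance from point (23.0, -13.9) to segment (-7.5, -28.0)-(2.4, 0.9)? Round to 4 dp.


Project P onto AB: t = 0.7602 (clamped to [0,1])
Closest point on segment: (0.026, -6.03)
Distance: 24.2845

24.2845


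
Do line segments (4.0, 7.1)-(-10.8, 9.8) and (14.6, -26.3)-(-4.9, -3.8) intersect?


Cross products: d1=-412.8, d2=-132.45, d3=465.7, d4=185.35
d1*d2 < 0 and d3*d4 < 0? no

No, they don't intersect


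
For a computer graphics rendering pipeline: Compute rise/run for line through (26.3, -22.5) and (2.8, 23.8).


slope = (y2-y1)/(x2-x1) = (23.8-(-22.5))/(2.8-26.3) = 46.3/(-23.5) = -1.9702

-1.9702


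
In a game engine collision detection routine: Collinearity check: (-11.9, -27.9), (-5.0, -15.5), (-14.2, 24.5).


Cross product: ((-5)-(-11.9))*(24.5-(-27.9)) - ((-15.5)-(-27.9))*((-14.2)-(-11.9))
= 390.08

No, not collinear


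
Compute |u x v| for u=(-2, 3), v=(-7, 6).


|u x v| = |(-2)*6 - 3*(-7)|
= |(-12) - (-21)| = 9

9


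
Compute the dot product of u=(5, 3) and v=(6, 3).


u . v = u_x*v_x + u_y*v_y = 5*6 + 3*3
= 30 + 9 = 39

39


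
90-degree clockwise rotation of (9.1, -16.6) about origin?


90° CW: (x,y) -> (y, -x)
(9.1,-16.6) -> (-16.6, -9.1)

(-16.6, -9.1)


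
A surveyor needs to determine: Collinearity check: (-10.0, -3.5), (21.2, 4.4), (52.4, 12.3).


Cross product: (21.2-(-10))*(12.3-(-3.5)) - (4.4-(-3.5))*(52.4-(-10))
= 0

Yes, collinear


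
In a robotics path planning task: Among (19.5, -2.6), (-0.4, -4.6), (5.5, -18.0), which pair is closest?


d(P0,P1) = 20.0002, d(P0,P2) = 20.8125, d(P1,P2) = 14.6414
Closest: P1 and P2

Closest pair: (-0.4, -4.6) and (5.5, -18.0), distance = 14.6414


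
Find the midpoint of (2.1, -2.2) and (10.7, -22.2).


M = ((2.1+10.7)/2, ((-2.2)+(-22.2))/2)
= (6.4, -12.2)

(6.4, -12.2)


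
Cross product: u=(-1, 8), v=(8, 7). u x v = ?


u x v = u_x*v_y - u_y*v_x = (-1)*7 - 8*8
= (-7) - 64 = -71

-71


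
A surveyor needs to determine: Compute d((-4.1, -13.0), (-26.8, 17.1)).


dx=-22.7, dy=30.1
d^2 = (-22.7)^2 + 30.1^2 = 1421.3
d = sqrt(1421.3) = 37.7001

37.7001


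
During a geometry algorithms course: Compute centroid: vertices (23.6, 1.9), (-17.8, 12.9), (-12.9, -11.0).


Centroid = ((x_A+x_B+x_C)/3, (y_A+y_B+y_C)/3)
= ((23.6+(-17.8)+(-12.9))/3, (1.9+12.9+(-11))/3)
= (-2.3667, 1.2667)

(-2.3667, 1.2667)


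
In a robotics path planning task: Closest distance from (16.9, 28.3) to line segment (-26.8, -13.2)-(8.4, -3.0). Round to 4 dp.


Project P onto AB: t = 1 (clamped to [0,1])
Closest point on segment: (8.4, -3)
Distance: 32.4336

32.4336


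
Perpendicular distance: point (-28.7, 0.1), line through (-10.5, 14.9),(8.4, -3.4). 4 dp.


|cross product| = 612.78
|line direction| = sqrt(692.1) = 26.3078
Distance = 612.78/sqrt(692.1) = 23.2927

23.2927


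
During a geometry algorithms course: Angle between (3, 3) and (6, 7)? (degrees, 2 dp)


u.v = 39, |u| = sqrt(18) = 4.2426, |v| = sqrt(85) = 9.2195
cos(theta) = u.v/(|u||v|) = 39/sqrt(1530) = 0.997054
theta = acos(0.997054) = 4.4 degrees

4.4 degrees


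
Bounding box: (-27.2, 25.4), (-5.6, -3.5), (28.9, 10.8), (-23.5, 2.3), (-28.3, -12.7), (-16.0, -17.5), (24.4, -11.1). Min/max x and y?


x range: [-28.3, 28.9]
y range: [-17.5, 25.4]
Bounding box: (-28.3,-17.5) to (28.9,25.4)

(-28.3,-17.5) to (28.9,25.4)


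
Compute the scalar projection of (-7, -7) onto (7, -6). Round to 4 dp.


u.v = -7, |v| = sqrt(85) = 9.2195
Scalar projection = u.v / |v| = -7 / sqrt(85) = -0.7593

-0.7593


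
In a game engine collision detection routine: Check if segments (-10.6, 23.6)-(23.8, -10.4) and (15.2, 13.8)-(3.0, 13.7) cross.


Cross products: d1=-122.14, d2=296.1, d3=540.08, d4=121.84
d1*d2 < 0 and d3*d4 < 0? no

No, they don't intersect


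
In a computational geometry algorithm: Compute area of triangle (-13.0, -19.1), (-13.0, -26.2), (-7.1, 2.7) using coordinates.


Area = |x_A(y_B-y_C) + x_B(y_C-y_A) + x_C(y_A-y_B)|/2
= |375.7 + (-283.4) + (-50.41)|/2
= 41.89/2 = 20.945

20.945


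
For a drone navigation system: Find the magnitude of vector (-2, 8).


|u| = sqrt((-2)^2 + 8^2) = sqrt(68) = 8.2462

8.2462


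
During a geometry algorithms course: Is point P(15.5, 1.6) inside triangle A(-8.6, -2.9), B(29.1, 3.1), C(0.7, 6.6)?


Cross products: AB x AP = 25.05, BC x BP = 90.2, CA x CP = 187.1
All same sign? yes

Yes, inside


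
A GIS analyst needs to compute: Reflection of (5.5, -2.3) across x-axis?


Reflection over x-axis: (x,y) -> (x,-y)
(5.5, -2.3) -> (5.5, 2.3)

(5.5, 2.3)


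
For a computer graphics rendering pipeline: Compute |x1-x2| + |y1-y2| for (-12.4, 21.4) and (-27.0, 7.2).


|(-12.4)-(-27)| + |21.4-7.2| = 14.6 + 14.2 = 28.8

28.8


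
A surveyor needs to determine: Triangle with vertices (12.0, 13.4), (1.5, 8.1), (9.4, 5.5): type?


Side lengths squared: AB^2=138.34, BC^2=69.17, CA^2=69.17
Sorted: [69.17, 69.17, 138.34]
By sides: Isosceles, By angles: Right

Isosceles, Right


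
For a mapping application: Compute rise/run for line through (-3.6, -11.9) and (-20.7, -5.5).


slope = (y2-y1)/(x2-x1) = ((-5.5)-(-11.9))/((-20.7)-(-3.6)) = 6.4/(-17.1) = -0.3743

-0.3743


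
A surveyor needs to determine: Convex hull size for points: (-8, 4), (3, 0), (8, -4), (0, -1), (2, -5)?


Convex hull vertices (CCW): (-8, 4), (2, -5), (8, -4), (3, 0)
Count = 4

4


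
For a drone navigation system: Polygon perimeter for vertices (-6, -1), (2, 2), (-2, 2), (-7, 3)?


Sides: (-6, -1)->(2, 2): sqrt(73) = 8.544004, (2, 2)->(-2, 2): sqrt(16) = 4, (-2, 2)->(-7, 3): sqrt(26) = 5.09902, (-7, 3)->(-6, -1): sqrt(17) = 4.123106
Sum = 21.76613
Perimeter = 21.7661

21.7661


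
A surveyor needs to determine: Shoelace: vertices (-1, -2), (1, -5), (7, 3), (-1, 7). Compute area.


Shoelace sum: ((-1)*(-5) - 1*(-2)) + (1*3 - 7*(-5)) + (7*7 - (-1)*3) + ((-1)*(-2) - (-1)*7)
= 106
Area = |106|/2 = 53

53


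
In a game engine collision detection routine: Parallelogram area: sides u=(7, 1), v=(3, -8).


|u x v| = |7*(-8) - 1*3|
= |(-56) - 3| = 59

59


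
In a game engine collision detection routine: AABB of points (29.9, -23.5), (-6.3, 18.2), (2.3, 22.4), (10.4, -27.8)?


x range: [-6.3, 29.9]
y range: [-27.8, 22.4]
Bounding box: (-6.3,-27.8) to (29.9,22.4)

(-6.3,-27.8) to (29.9,22.4)


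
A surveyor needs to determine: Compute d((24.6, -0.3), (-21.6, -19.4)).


dx=-46.2, dy=-19.1
d^2 = (-46.2)^2 + (-19.1)^2 = 2499.25
d = sqrt(2499.25) = 49.9925

49.9925


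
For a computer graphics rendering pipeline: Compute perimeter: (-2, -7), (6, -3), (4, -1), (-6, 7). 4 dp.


Sides: (-2, -7)->(6, -3): sqrt(80) = 8.944272, (6, -3)->(4, -1): sqrt(8) = 2.828427, (4, -1)->(-6, 7): sqrt(164) = 12.806248, (-6, 7)->(-2, -7): sqrt(212) = 14.56022
Sum = 39.139167
Perimeter = 39.1392

39.1392


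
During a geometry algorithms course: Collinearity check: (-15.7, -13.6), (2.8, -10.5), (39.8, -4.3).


Cross product: (2.8-(-15.7))*((-4.3)-(-13.6)) - ((-10.5)-(-13.6))*(39.8-(-15.7))
= 0

Yes, collinear


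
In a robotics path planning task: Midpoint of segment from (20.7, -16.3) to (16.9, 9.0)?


M = ((20.7+16.9)/2, ((-16.3)+9)/2)
= (18.8, -3.65)

(18.8, -3.65)


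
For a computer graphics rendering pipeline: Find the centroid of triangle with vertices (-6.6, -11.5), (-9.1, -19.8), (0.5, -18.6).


Centroid = ((x_A+x_B+x_C)/3, (y_A+y_B+y_C)/3)
= (((-6.6)+(-9.1)+0.5)/3, ((-11.5)+(-19.8)+(-18.6))/3)
= (-5.0667, -16.6333)

(-5.0667, -16.6333)


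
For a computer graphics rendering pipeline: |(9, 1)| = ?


|u| = sqrt(9^2 + 1^2) = sqrt(82) = 9.0554

9.0554


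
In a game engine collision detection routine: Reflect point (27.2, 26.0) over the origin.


Reflection over origin: (x,y) -> (-x,-y)
(27.2, 26) -> (-27.2, -26)

(-27.2, -26)


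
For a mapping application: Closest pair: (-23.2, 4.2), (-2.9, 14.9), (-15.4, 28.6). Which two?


d(P0,P1) = 22.9473, d(P0,P2) = 25.6164, d(P1,P2) = 18.5456
Closest: P1 and P2

Closest pair: (-2.9, 14.9) and (-15.4, 28.6), distance = 18.5456


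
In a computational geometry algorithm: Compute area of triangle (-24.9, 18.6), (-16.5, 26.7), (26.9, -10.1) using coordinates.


Area = |x_A(y_B-y_C) + x_B(y_C-y_A) + x_C(y_A-y_B)|/2
= |(-916.32) + 473.55 + (-217.89)|/2
= 660.66/2 = 330.33

330.33


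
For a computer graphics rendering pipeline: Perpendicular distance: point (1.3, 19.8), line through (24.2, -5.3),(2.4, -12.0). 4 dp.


|cross product| = 700.61
|line direction| = sqrt(520.13) = 22.8064
Distance = 700.61/sqrt(520.13) = 30.7199

30.7199


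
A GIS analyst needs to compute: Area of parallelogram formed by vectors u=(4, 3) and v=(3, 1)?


|u x v| = |4*1 - 3*3|
= |4 - 9| = 5

5


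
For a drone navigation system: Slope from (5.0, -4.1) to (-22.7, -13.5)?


slope = (y2-y1)/(x2-x1) = ((-13.5)-(-4.1))/((-22.7)-5) = (-9.4)/(-27.7) = 0.3394

0.3394


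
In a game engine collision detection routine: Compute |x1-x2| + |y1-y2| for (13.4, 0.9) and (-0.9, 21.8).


|13.4-(-0.9)| + |0.9-21.8| = 14.3 + 20.9 = 35.2

35.2


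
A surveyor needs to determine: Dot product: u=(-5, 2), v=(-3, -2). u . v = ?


u . v = u_x*v_x + u_y*v_y = (-5)*(-3) + 2*(-2)
= 15 + (-4) = 11

11


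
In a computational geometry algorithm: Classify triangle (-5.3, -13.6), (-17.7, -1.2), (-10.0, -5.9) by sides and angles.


Side lengths squared: AB^2=307.52, BC^2=81.38, CA^2=81.38
Sorted: [81.38, 81.38, 307.52]
By sides: Isosceles, By angles: Obtuse

Isosceles, Obtuse


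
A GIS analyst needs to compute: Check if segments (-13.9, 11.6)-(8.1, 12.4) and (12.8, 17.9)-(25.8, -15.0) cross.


Cross products: d1=-960.33, d2=-226.13, d3=117.24, d4=-616.96
d1*d2 < 0 and d3*d4 < 0? no

No, they don't intersect


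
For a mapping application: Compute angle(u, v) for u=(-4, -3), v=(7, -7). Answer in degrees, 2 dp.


u.v = -7, |u| = sqrt(25) = 5, |v| = sqrt(98) = 9.8995
cos(theta) = u.v/(|u||v|) = -7/sqrt(2450) = -0.141421
theta = acos(-0.141421) = 98.13 degrees

98.13 degrees


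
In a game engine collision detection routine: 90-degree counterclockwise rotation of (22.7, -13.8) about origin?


90° CCW: (x,y) -> (-y, x)
(22.7,-13.8) -> (13.8, 22.7)

(13.8, 22.7)


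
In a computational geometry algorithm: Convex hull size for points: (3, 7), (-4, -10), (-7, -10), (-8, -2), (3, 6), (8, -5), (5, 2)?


Convex hull vertices (CCW): (-8, -2), (-7, -10), (-4, -10), (8, -5), (3, 7)
Count = 5

5


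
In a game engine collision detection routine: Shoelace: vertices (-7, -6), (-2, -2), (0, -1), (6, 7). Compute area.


Shoelace sum: ((-7)*(-2) - (-2)*(-6)) + ((-2)*(-1) - 0*(-2)) + (0*7 - 6*(-1)) + (6*(-6) - (-7)*7)
= 23
Area = |23|/2 = 11.5

11.5
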